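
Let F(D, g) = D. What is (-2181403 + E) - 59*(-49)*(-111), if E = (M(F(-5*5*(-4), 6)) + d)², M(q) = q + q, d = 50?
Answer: -2439804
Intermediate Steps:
M(q) = 2*q
E = 62500 (E = (2*(-5*5*(-4)) + 50)² = (2*(-25*(-4)) + 50)² = (2*100 + 50)² = (200 + 50)² = 250² = 62500)
(-2181403 + E) - 59*(-49)*(-111) = (-2181403 + 62500) - 59*(-49)*(-111) = -2118903 + 2891*(-111) = -2118903 - 320901 = -2439804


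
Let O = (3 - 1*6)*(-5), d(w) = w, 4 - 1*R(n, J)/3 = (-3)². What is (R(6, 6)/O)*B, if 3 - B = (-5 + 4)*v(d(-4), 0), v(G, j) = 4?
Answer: -7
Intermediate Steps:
R(n, J) = -15 (R(n, J) = 12 - 3*(-3)² = 12 - 3*9 = 12 - 27 = -15)
O = 15 (O = (3 - 6)*(-5) = -3*(-5) = 15)
B = 7 (B = 3 - (-5 + 4)*4 = 3 - (-1)*4 = 3 - 1*(-4) = 3 + 4 = 7)
(R(6, 6)/O)*B = -15/15*7 = -15*1/15*7 = -1*7 = -7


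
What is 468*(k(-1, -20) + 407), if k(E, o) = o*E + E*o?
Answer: 209196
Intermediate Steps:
k(E, o) = 2*E*o (k(E, o) = E*o + E*o = 2*E*o)
468*(k(-1, -20) + 407) = 468*(2*(-1)*(-20) + 407) = 468*(40 + 407) = 468*447 = 209196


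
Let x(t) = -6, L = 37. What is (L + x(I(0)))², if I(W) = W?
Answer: 961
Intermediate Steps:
(L + x(I(0)))² = (37 - 6)² = 31² = 961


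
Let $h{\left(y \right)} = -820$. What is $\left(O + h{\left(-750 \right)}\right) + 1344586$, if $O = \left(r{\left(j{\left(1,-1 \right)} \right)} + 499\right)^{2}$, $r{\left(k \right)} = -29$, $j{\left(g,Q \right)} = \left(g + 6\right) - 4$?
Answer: $1564666$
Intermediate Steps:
$j{\left(g,Q \right)} = 2 + g$ ($j{\left(g,Q \right)} = \left(6 + g\right) - 4 = 2 + g$)
$O = 220900$ ($O = \left(-29 + 499\right)^{2} = 470^{2} = 220900$)
$\left(O + h{\left(-750 \right)}\right) + 1344586 = \left(220900 - 820\right) + 1344586 = 220080 + 1344586 = 1564666$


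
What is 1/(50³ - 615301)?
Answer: -1/490301 ≈ -2.0396e-6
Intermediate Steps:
1/(50³ - 615301) = 1/(125000 - 615301) = 1/(-490301) = -1/490301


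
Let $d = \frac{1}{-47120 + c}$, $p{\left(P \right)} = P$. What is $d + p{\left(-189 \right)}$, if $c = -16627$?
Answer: $- \frac{12048184}{63747} \approx -189.0$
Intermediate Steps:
$d = - \frac{1}{63747}$ ($d = \frac{1}{-47120 - 16627} = \frac{1}{-63747} = - \frac{1}{63747} \approx -1.5687 \cdot 10^{-5}$)
$d + p{\left(-189 \right)} = - \frac{1}{63747} - 189 = - \frac{12048184}{63747}$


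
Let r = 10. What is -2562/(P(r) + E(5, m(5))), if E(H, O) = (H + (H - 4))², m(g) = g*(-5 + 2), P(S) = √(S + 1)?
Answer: -92232/1285 + 2562*√11/1285 ≈ -65.163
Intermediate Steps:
P(S) = √(1 + S)
m(g) = -3*g (m(g) = g*(-3) = -3*g)
E(H, O) = (-4 + 2*H)² (E(H, O) = (H + (-4 + H))² = (-4 + 2*H)²)
-2562/(P(r) + E(5, m(5))) = -2562/(√(1 + 10) + 4*(-2 + 5)²) = -2562/(√11 + 4*3²) = -2562/(√11 + 4*9) = -2562/(√11 + 36) = -2562/(36 + √11)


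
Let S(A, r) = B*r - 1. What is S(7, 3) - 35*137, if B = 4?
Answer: -4784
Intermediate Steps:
S(A, r) = -1 + 4*r (S(A, r) = 4*r - 1 = -1 + 4*r)
S(7, 3) - 35*137 = (-1 + 4*3) - 35*137 = (-1 + 12) - 4795 = 11 - 4795 = -4784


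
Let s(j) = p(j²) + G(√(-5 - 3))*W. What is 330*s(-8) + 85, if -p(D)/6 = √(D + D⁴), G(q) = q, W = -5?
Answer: 85 - 15840*√262145 - 3300*I*√2 ≈ -8.11e+6 - 4666.9*I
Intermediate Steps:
p(D) = -6*√(D + D⁴)
s(j) = -6*√(j² + j⁸) - 10*I*√2 (s(j) = -6*√(j² + (j²)⁴) + √(-5 - 3)*(-5) = -6*√(j² + j⁸) + √(-8)*(-5) = -6*√(j² + j⁸) + (2*I*√2)*(-5) = -6*√(j² + j⁸) - 10*I*√2)
330*s(-8) + 85 = 330*(-6*√((-8)² + (-8)⁸) - 10*I*√2) + 85 = 330*(-6*√(64 + 16777216) - 10*I*√2) + 85 = 330*(-48*√262145 - 10*I*√2) + 85 = (-15840*√262145 - 3300*I*√2) + 85 = 85 - 15840*√262145 - 3300*I*√2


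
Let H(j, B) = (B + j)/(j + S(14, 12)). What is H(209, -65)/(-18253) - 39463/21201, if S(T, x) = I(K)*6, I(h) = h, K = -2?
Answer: -141905726327/76235425041 ≈ -1.8614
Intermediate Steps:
S(T, x) = -12 (S(T, x) = -2*6 = -12)
H(j, B) = (B + j)/(-12 + j) (H(j, B) = (B + j)/(j - 12) = (B + j)/(-12 + j))
H(209, -65)/(-18253) - 39463/21201 = ((-65 + 209)/(-12 + 209))/(-18253) - 39463/21201 = (144/197)*(-1/18253) - 39463*1/21201 = ((1/197)*144)*(-1/18253) - 39463/21201 = (144/197)*(-1/18253) - 39463/21201 = -144/3595841 - 39463/21201 = -141905726327/76235425041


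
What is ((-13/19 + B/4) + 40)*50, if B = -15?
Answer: 67575/38 ≈ 1778.3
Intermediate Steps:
((-13/19 + B/4) + 40)*50 = ((-13/19 - 15/4) + 40)*50 = (-337/76 + 40)*50 = (2703/76)*50 = 67575/38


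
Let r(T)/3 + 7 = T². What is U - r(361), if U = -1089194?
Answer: -1480136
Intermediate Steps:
r(T) = -21 + 3*T²
U - r(361) = -1089194 - (-21 + 3*361²) = -1089194 - (-21 + 3*130321) = -1089194 - (-21 + 390963) = -1089194 - 1*390942 = -1089194 - 390942 = -1480136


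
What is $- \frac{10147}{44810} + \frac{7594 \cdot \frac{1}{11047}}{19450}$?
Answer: $- \frac{217988624291}{962806256150} \approx -0.22641$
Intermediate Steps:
$- \frac{10147}{44810} + \frac{7594 \cdot \frac{1}{11047}}{19450} = \left(-10147\right) \frac{1}{44810} + 7594 \cdot \frac{1}{11047} \cdot \frac{1}{19450} = - \frac{10147}{44810} + \frac{7594}{11047} \cdot \frac{1}{19450} = - \frac{10147}{44810} + \frac{3797}{107432075} = - \frac{217988624291}{962806256150}$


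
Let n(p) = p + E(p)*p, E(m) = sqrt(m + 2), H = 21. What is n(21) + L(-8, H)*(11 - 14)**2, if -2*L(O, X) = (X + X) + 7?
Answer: -399/2 + 21*sqrt(23) ≈ -98.788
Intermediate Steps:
L(O, X) = -7/2 - X (L(O, X) = -((X + X) + 7)/2 = -(2*X + 7)/2 = -(7 + 2*X)/2 = -7/2 - X)
E(m) = sqrt(2 + m)
n(p) = p + p*sqrt(2 + p) (n(p) = p + sqrt(2 + p)*p = p + p*sqrt(2 + p))
n(21) + L(-8, H)*(11 - 14)**2 = 21*(1 + sqrt(2 + 21)) + (-7/2 - 1*21)*(11 - 14)**2 = 21*(1 + sqrt(23)) + (-7/2 - 21)*(-3)**2 = (21 + 21*sqrt(23)) - 49/2*9 = (21 + 21*sqrt(23)) - 441/2 = -399/2 + 21*sqrt(23)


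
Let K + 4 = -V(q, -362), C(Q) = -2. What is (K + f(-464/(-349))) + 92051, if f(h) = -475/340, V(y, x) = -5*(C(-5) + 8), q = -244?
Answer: 6261141/68 ≈ 92076.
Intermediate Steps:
V(y, x) = -30 (V(y, x) = -5*(-2 + 8) = -5*6 = -30)
K = 26 (K = -4 - 1*(-30) = -4 + 30 = 26)
f(h) = -95/68 (f(h) = -475*1/340 = -95/68)
(K + f(-464/(-349))) + 92051 = (26 - 95/68) + 92051 = 1673/68 + 92051 = 6261141/68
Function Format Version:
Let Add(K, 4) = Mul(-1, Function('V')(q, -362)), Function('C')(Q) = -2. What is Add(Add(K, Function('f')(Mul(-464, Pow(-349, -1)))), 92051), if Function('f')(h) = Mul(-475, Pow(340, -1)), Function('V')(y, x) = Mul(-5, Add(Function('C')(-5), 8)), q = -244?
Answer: Rational(6261141, 68) ≈ 92076.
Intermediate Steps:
Function('V')(y, x) = -30 (Function('V')(y, x) = Mul(-5, Add(-2, 8)) = Mul(-5, 6) = -30)
K = 26 (K = Add(-4, Mul(-1, -30)) = Add(-4, 30) = 26)
Function('f')(h) = Rational(-95, 68) (Function('f')(h) = Mul(-475, Rational(1, 340)) = Rational(-95, 68))
Add(Add(K, Function('f')(Mul(-464, Pow(-349, -1)))), 92051) = Add(Add(26, Rational(-95, 68)), 92051) = Add(Rational(1673, 68), 92051) = Rational(6261141, 68)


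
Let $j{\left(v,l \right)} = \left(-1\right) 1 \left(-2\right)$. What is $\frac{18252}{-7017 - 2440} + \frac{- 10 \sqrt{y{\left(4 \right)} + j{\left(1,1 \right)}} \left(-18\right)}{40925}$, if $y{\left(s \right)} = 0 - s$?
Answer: $- \frac{18252}{9457} + \frac{36 i \sqrt{2}}{8185} \approx -1.93 + 0.0062201 i$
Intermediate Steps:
$y{\left(s \right)} = - s$
$j{\left(v,l \right)} = 2$ ($j{\left(v,l \right)} = \left(-1\right) \left(-2\right) = 2$)
$\frac{18252}{-7017 - 2440} + \frac{- 10 \sqrt{y{\left(4 \right)} + j{\left(1,1 \right)}} \left(-18\right)}{40925} = \frac{18252}{-7017 - 2440} + \frac{- 10 \sqrt{\left(-1\right) 4 + 2} \left(-18\right)}{40925} = \frac{18252}{-9457} + - 10 \sqrt{-4 + 2} \left(-18\right) \frac{1}{40925} = 18252 \left(- \frac{1}{9457}\right) + - 10 \sqrt{-2} \left(-18\right) \frac{1}{40925} = - \frac{18252}{9457} + - 10 i \sqrt{2} \left(-18\right) \frac{1}{40925} = - \frac{18252}{9457} + 180 i \sqrt{2} \cdot \frac{1}{40925} = - \frac{18252}{9457} + \frac{36 i \sqrt{2}}{8185}$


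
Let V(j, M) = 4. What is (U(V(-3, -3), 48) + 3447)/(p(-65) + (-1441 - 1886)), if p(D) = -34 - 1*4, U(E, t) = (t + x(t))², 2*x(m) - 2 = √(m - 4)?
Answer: -5859/3365 - 98*√11/3365 ≈ -1.8377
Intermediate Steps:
x(m) = 1 + √(-4 + m)/2 (x(m) = 1 + √(m - 4)/2 = 1 + √(-4 + m)/2)
U(E, t) = (1 + t + √(-4 + t)/2)² (U(E, t) = (t + (1 + √(-4 + t)/2))² = (1 + t + √(-4 + t)/2)²)
p(D) = -38 (p(D) = -34 - 4 = -38)
(U(V(-3, -3), 48) + 3447)/(p(-65) + (-1441 - 1886)) = ((2 + √(-4 + 48) + 2*48)²/4 + 3447)/(-38 + (-1441 - 1886)) = ((2 + √44 + 96)²/4 + 3447)/(-38 - 3327) = ((2 + 2*√11 + 96)²/4 + 3447)/(-3365) = ((98 + 2*√11)²/4 + 3447)*(-1/3365) = (3447 + (98 + 2*√11)²/4)*(-1/3365) = -3447/3365 - (98 + 2*√11)²/13460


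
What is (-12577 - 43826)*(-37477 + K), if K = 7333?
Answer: 1700212032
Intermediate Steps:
(-12577 - 43826)*(-37477 + K) = (-12577 - 43826)*(-37477 + 7333) = -56403*(-30144) = 1700212032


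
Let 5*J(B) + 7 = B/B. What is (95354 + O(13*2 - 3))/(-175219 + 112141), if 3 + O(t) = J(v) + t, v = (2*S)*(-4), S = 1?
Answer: -238432/157695 ≈ -1.5120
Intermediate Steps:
v = -8 (v = (2*1)*(-4) = 2*(-4) = -8)
J(B) = -6/5 (J(B) = -7/5 + (B/B)/5 = -7/5 + (⅕)*1 = -7/5 + ⅕ = -6/5)
O(t) = -21/5 + t (O(t) = -3 + (-6/5 + t) = -21/5 + t)
(95354 + O(13*2 - 3))/(-175219 + 112141) = (95354 + (-21/5 + (13*2 - 3)))/(-175219 + 112141) = (95354 + (-21/5 + (26 - 3)))/(-63078) = (95354 + (-21/5 + 23))*(-1/63078) = (95354 + 94/5)*(-1/63078) = (476864/5)*(-1/63078) = -238432/157695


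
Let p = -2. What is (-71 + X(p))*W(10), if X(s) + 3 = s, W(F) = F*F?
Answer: -7600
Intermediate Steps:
W(F) = F²
X(s) = -3 + s
(-71 + X(p))*W(10) = (-71 + (-3 - 2))*10² = (-71 - 5)*100 = -76*100 = -7600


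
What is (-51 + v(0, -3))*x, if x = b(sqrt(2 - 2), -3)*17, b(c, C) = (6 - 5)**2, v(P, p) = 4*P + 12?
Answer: -663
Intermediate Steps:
v(P, p) = 12 + 4*P
b(c, C) = 1 (b(c, C) = 1**2 = 1)
x = 17 (x = 1*17 = 17)
(-51 + v(0, -3))*x = (-51 + (12 + 4*0))*17 = (-51 + (12 + 0))*17 = (-51 + 12)*17 = -39*17 = -663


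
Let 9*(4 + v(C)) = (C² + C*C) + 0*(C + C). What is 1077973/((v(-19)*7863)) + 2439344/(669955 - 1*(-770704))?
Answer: 9044929660685/2590313525954 ≈ 3.4918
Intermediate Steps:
v(C) = -4 + 2*C²/9 (v(C) = -4 + ((C² + C*C) + 0*(C + C))/9 = -4 + ((C² + C²) + 0*(2*C))/9 = -4 + (2*C² + 0)/9 = -4 + (2*C²)/9 = -4 + 2*C²/9)
1077973/((v(-19)*7863)) + 2439344/(669955 - 1*(-770704)) = 1077973/(((-4 + (2/9)*(-19)²)*7863)) + 2439344/(669955 - 1*(-770704)) = 1077973/(((-4 + (2/9)*361)*7863)) + 2439344/(669955 + 770704) = 1077973/(((-4 + 722/9)*7863)) + 2439344/1440659 = 1077973/(((686/9)*7863)) + 2439344*(1/1440659) = 1077973/(1798006/3) + 2439344/1440659 = 1077973*(3/1798006) + 2439344/1440659 = 3233919/1798006 + 2439344/1440659 = 9044929660685/2590313525954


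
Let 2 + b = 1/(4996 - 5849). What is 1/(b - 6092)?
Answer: -853/5198183 ≈ -0.00016410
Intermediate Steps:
b = -1707/853 (b = -2 + 1/(4996 - 5849) = -2 + 1/(-853) = -2 - 1/853 = -1707/853 ≈ -2.0012)
1/(b - 6092) = 1/(-1707/853 - 6092) = 1/(-5198183/853) = -853/5198183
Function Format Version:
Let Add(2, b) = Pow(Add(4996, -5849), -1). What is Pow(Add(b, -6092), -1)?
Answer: Rational(-853, 5198183) ≈ -0.00016410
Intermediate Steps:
b = Rational(-1707, 853) (b = Add(-2, Pow(Add(4996, -5849), -1)) = Add(-2, Pow(-853, -1)) = Add(-2, Rational(-1, 853)) = Rational(-1707, 853) ≈ -2.0012)
Pow(Add(b, -6092), -1) = Pow(Add(Rational(-1707, 853), -6092), -1) = Pow(Rational(-5198183, 853), -1) = Rational(-853, 5198183)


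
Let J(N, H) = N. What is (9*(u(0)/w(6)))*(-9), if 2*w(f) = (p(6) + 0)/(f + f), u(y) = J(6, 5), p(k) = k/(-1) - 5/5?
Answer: 11664/7 ≈ 1666.3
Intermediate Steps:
p(k) = -1 - k (p(k) = k*(-1) - 5*⅕ = -k - 1 = -1 - k)
u(y) = 6
w(f) = -7/(4*f) (w(f) = (((-1 - 1*6) + 0)/(f + f))/2 = (((-1 - 6) + 0)/((2*f)))/2 = ((-7 + 0)*(1/(2*f)))/2 = (-7/(2*f))/2 = -7/(4*f))
(9*(u(0)/w(6)))*(-9) = (9*(6/((-7/4/6))))*(-9) = (9*(6/((-7/4*⅙))))*(-9) = (9*(6/(-7/24)))*(-9) = (9*(6*(-24/7)))*(-9) = (9*(-144/7))*(-9) = -1296/7*(-9) = 11664/7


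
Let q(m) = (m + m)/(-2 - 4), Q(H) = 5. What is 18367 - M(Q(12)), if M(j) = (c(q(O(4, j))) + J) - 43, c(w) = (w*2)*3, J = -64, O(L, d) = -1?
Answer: 18472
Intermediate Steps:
q(m) = -m/3 (q(m) = (2*m)/(-6) = (2*m)*(-⅙) = -m/3)
c(w) = 6*w (c(w) = (2*w)*3 = 6*w)
M(j) = -105 (M(j) = (6*(-⅓*(-1)) - 64) - 43 = (6*(⅓) - 64) - 43 = (2 - 64) - 43 = -62 - 43 = -105)
18367 - M(Q(12)) = 18367 - 1*(-105) = 18367 + 105 = 18472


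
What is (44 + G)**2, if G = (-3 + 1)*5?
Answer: 1156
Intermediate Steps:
G = -10 (G = -2*5 = -10)
(44 + G)**2 = (44 - 10)**2 = 34**2 = 1156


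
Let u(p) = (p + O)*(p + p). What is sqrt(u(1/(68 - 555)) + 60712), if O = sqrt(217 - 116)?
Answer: sqrt(14399004330 - 974*sqrt(101))/487 ≈ 246.40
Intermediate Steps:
O = sqrt(101) ≈ 10.050
u(p) = 2*p*(p + sqrt(101)) (u(p) = (p + sqrt(101))*(p + p) = (p + sqrt(101))*(2*p) = 2*p*(p + sqrt(101)))
sqrt(u(1/(68 - 555)) + 60712) = sqrt(2*(1/(68 - 555) + sqrt(101))/(68 - 555) + 60712) = sqrt(2*(1/(-487) + sqrt(101))/(-487) + 60712) = sqrt(2*(-1/487)*(-1/487 + sqrt(101)) + 60712) = sqrt((2/237169 - 2*sqrt(101)/487) + 60712) = sqrt(14399004330/237169 - 2*sqrt(101)/487)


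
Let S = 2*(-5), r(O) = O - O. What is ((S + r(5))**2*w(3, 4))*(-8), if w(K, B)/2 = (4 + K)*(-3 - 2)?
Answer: 56000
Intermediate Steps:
r(O) = 0
S = -10
w(K, B) = -40 - 10*K (w(K, B) = 2*((4 + K)*(-3 - 2)) = 2*((4 + K)*(-5)) = 2*(-20 - 5*K) = -40 - 10*K)
((S + r(5))**2*w(3, 4))*(-8) = ((-10 + 0)**2*(-40 - 10*3))*(-8) = ((-10)**2*(-40 - 30))*(-8) = (100*(-70))*(-8) = -7000*(-8) = 56000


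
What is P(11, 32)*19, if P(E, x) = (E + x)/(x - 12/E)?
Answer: 8987/340 ≈ 26.432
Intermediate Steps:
P(E, x) = (E + x)/(x - 12/E)
P(11, 32)*19 = (11*(11 + 32)/(-12 + 11*32))*19 = (11*43/(-12 + 352))*19 = (11*43/340)*19 = (11*(1/340)*43)*19 = (473/340)*19 = 8987/340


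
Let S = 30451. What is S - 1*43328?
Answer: -12877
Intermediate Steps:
S - 1*43328 = 30451 - 1*43328 = 30451 - 43328 = -12877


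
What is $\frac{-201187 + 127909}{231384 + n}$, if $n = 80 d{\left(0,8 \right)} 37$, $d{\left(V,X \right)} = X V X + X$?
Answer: $- \frac{36639}{127532} \approx -0.28729$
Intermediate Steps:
$d{\left(V,X \right)} = X + V X^{2}$ ($d{\left(V,X \right)} = V X X + X = V X^{2} + X = X + V X^{2}$)
$n = 23680$ ($n = 80 \cdot 8 \left(1 + 0 \cdot 8\right) 37 = 80 \cdot 8 \left(1 + 0\right) 37 = 80 \cdot 8 \cdot 1 \cdot 37 = 80 \cdot 8 \cdot 37 = 640 \cdot 37 = 23680$)
$\frac{-201187 + 127909}{231384 + n} = \frac{-201187 + 127909}{231384 + 23680} = - \frac{73278}{255064} = \left(-73278\right) \frac{1}{255064} = - \frac{36639}{127532}$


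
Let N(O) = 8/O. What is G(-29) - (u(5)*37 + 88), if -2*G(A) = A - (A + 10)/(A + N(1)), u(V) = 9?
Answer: -8527/21 ≈ -406.05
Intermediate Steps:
G(A) = -A/2 + (10 + A)/(2*(8 + A)) (G(A) = -(A - (A + 10)/(A + 8/1))/2 = -(A - (10 + A)/(A + 8*1))/2 = -(A - (10 + A)/(A + 8))/2 = -(A - (10 + A)/(8 + A))/2 = -A/2 + (10 + A)/(2*(8 + A)))
G(-29) - (u(5)*37 + 88) = (10 - 1*(-29)² - 7*(-29))/(2*(8 - 29)) - (9*37 + 88) = (½)*(10 - 1*841 + 203)/(-21) - (333 + 88) = (½)*(-1/21)*(10 - 841 + 203) - 1*421 = (½)*(-1/21)*(-628) - 421 = 314/21 - 421 = -8527/21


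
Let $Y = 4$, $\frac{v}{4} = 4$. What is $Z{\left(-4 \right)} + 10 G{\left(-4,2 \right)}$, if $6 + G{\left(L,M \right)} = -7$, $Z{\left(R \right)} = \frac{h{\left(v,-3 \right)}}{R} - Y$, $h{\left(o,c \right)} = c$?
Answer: $- \frac{533}{4} \approx -133.25$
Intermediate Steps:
$v = 16$ ($v = 4 \cdot 4 = 16$)
$Z{\left(R \right)} = -4 - \frac{3}{R}$ ($Z{\left(R \right)} = - \frac{3}{R} - 4 = -4 - \frac{3}{R}$)
$G{\left(L,M \right)} = -13$ ($G{\left(L,M \right)} = -6 - 7 = -13$)
$Z{\left(-4 \right)} + 10 G{\left(-4,2 \right)} = \left(-4 - \frac{3}{-4}\right) + 10 \left(-13\right) = \left(-4 - - \frac{3}{4}\right) - 130 = \left(-4 + \frac{3}{4}\right) - 130 = - \frac{13}{4} - 130 = - \frac{533}{4}$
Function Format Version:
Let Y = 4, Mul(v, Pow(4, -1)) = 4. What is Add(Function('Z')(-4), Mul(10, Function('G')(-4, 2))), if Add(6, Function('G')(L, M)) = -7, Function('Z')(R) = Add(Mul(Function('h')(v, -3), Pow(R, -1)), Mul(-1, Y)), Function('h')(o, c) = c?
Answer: Rational(-533, 4) ≈ -133.25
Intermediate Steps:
v = 16 (v = Mul(4, 4) = 16)
Function('Z')(R) = Add(-4, Mul(-3, Pow(R, -1))) (Function('Z')(R) = Add(Mul(-3, Pow(R, -1)), Mul(-1, 4)) = Add(Mul(-3, Pow(R, -1)), -4) = Add(-4, Mul(-3, Pow(R, -1))))
Function('G')(L, M) = -13 (Function('G')(L, M) = Add(-6, -7) = -13)
Add(Function('Z')(-4), Mul(10, Function('G')(-4, 2))) = Add(Add(-4, Mul(-3, Pow(-4, -1))), Mul(10, -13)) = Add(Add(-4, Mul(-3, Rational(-1, 4))), -130) = Add(Add(-4, Rational(3, 4)), -130) = Add(Rational(-13, 4), -130) = Rational(-533, 4)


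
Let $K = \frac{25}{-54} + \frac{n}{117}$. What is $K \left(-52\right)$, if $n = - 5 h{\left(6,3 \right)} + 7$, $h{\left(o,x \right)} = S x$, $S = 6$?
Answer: $\frac{1646}{27} \approx 60.963$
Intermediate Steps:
$h{\left(o,x \right)} = 6 x$
$n = -83$ ($n = - 5 \cdot 6 \cdot 3 + 7 = \left(-5\right) 18 + 7 = -90 + 7 = -83$)
$K = - \frac{823}{702}$ ($K = \frac{25}{-54} - \frac{83}{117} = 25 \left(- \frac{1}{54}\right) - \frac{83}{117} = - \frac{25}{54} - \frac{83}{117} = - \frac{823}{702} \approx -1.1724$)
$K \left(-52\right) = \left(- \frac{823}{702}\right) \left(-52\right) = \frac{1646}{27}$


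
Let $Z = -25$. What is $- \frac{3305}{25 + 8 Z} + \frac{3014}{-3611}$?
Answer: $\frac{2281381}{126385} \approx 18.051$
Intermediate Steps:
$- \frac{3305}{25 + 8 Z} + \frac{3014}{-3611} = - \frac{3305}{25 + 8 \left(-25\right)} + \frac{3014}{-3611} = - \frac{3305}{25 - 200} + 3014 \left(- \frac{1}{3611}\right) = - \frac{3305}{-175} - \frac{3014}{3611} = \left(-3305\right) \left(- \frac{1}{175}\right) - \frac{3014}{3611} = \frac{661}{35} - \frac{3014}{3611} = \frac{2281381}{126385}$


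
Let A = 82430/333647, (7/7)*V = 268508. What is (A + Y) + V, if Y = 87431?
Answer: 118758061963/333647 ≈ 3.5594e+5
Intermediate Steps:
V = 268508
A = 82430/333647 (A = 82430*(1/333647) = 82430/333647 ≈ 0.24706)
(A + Y) + V = (82430/333647 + 87431) + 268508 = 29171173287/333647 + 268508 = 118758061963/333647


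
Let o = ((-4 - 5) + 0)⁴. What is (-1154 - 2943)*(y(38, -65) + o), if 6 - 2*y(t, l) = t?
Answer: -26814865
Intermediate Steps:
y(t, l) = 3 - t/2
o = 6561 (o = (-9 + 0)⁴ = (-9)⁴ = 6561)
(-1154 - 2943)*(y(38, -65) + o) = (-1154 - 2943)*((3 - ½*38) + 6561) = -4097*((3 - 19) + 6561) = -4097*(-16 + 6561) = -4097*6545 = -26814865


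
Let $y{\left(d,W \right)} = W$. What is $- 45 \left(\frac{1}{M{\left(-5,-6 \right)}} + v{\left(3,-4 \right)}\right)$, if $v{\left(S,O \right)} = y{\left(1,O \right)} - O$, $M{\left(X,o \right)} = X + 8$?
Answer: $-15$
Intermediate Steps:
$M{\left(X,o \right)} = 8 + X$
$v{\left(S,O \right)} = 0$ ($v{\left(S,O \right)} = O - O = 0$)
$- 45 \left(\frac{1}{M{\left(-5,-6 \right)}} + v{\left(3,-4 \right)}\right) = - 45 \left(\frac{1}{8 - 5} + 0\right) = - 45 \left(\frac{1}{3} + 0\right) = \left(-45\right) \frac{1}{3} = -15$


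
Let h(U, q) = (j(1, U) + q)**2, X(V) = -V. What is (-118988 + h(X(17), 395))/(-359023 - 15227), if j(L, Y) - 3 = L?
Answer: -40213/374250 ≈ -0.10745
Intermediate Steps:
j(L, Y) = 3 + L
h(U, q) = (4 + q)**2 (h(U, q) = ((3 + 1) + q)**2 = (4 + q)**2)
(-118988 + h(X(17), 395))/(-359023 - 15227) = (-118988 + (4 + 395)**2)/(-359023 - 15227) = (-118988 + 399**2)/(-374250) = (-118988 + 159201)*(-1/374250) = 40213*(-1/374250) = -40213/374250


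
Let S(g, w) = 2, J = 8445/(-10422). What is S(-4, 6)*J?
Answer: -2815/1737 ≈ -1.6206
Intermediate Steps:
J = -2815/3474 (J = 8445*(-1/10422) = -2815/3474 ≈ -0.81030)
S(-4, 6)*J = 2*(-2815/3474) = -2815/1737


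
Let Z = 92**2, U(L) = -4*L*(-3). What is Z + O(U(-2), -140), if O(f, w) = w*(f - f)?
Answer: 8464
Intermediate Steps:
U(L) = 12*L
Z = 8464
O(f, w) = 0 (O(f, w) = w*0 = 0)
Z + O(U(-2), -140) = 8464 + 0 = 8464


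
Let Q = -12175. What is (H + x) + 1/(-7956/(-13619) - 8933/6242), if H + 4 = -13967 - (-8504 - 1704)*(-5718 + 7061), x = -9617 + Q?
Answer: 984459119123877/71997175 ≈ 1.3674e+7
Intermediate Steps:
x = -21792 (x = -9617 - 12175 = -21792)
H = 13695373 (H = -4 + (-13967 - (-8504 - 1704)*(-5718 + 7061)) = -4 + (-13967 - (-10208)*1343) = -4 + (-13967 - 1*(-13709344)) = -4 + (-13967 + 13709344) = -4 + 13695377 = 13695373)
(H + x) + 1/(-7956/(-13619) - 8933/6242) = (13695373 - 21792) + 1/(-7956/(-13619) - 8933/6242) = 13673581 + 1/(-7956*(-1/13619) - 8933*1/6242) = 13673581 + 1/(7956/13619 - 8933/6242) = 13673581 + 1/(-71997175/85009798) = 13673581 - 85009798/71997175 = 984459119123877/71997175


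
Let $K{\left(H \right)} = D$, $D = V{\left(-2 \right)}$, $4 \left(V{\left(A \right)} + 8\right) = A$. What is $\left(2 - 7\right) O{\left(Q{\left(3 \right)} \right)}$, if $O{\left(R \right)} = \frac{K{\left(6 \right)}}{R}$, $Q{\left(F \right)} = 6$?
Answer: $\frac{85}{12} \approx 7.0833$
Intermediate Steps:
$V{\left(A \right)} = -8 + \frac{A}{4}$
$D = - \frac{17}{2}$ ($D = -8 + \frac{1}{4} \left(-2\right) = -8 - \frac{1}{2} = - \frac{17}{2} \approx -8.5$)
$K{\left(H \right)} = - \frac{17}{2}$
$O{\left(R \right)} = - \frac{17}{2 R}$
$\left(2 - 7\right) O{\left(Q{\left(3 \right)} \right)} = \left(2 - 7\right) \left(- \frac{17}{2 \cdot 6}\right) = - 5 \left(\left(- \frac{17}{2}\right) \frac{1}{6}\right) = \left(-5\right) \left(- \frac{17}{12}\right) = \frac{85}{12}$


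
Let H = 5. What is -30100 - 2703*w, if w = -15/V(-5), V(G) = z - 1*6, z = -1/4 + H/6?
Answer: -488608/13 ≈ -37585.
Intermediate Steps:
z = 7/12 (z = -1/4 + 5/6 = -1*¼ + 5*(⅙) = -¼ + ⅚ = 7/12 ≈ 0.58333)
V(G) = -65/12 (V(G) = 7/12 - 1*6 = 7/12 - 6 = -65/12)
w = 36/13 (w = -15/(-65/12) = -15*(-12/65) = 36/13 ≈ 2.7692)
-30100 - 2703*w = -30100 - 2703*36/13 = -30100 - 1*97308/13 = -30100 - 97308/13 = -488608/13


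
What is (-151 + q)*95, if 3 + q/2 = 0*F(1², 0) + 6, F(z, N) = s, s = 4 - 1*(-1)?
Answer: -13775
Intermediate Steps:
s = 5 (s = 4 + 1 = 5)
F(z, N) = 5
q = 6 (q = -6 + 2*(0*5 + 6) = -6 + 2*(0 + 6) = -6 + 2*6 = -6 + 12 = 6)
(-151 + q)*95 = (-151 + 6)*95 = -145*95 = -13775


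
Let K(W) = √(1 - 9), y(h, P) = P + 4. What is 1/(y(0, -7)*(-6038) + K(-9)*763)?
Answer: 9057/166387174 - 763*I*√2/166387174 ≈ 5.4433e-5 - 6.4851e-6*I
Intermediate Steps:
y(h, P) = 4 + P
K(W) = 2*I*√2 (K(W) = √(-8) = 2*I*√2)
1/(y(0, -7)*(-6038) + K(-9)*763) = 1/((4 - 7)*(-6038) + (2*I*√2)*763) = 1/(-3*(-6038) + 1526*I*√2) = 1/(18114 + 1526*I*√2)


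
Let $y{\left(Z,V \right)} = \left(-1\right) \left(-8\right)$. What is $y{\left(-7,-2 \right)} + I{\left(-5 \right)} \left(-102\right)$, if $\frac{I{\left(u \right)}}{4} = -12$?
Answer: $4904$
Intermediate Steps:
$I{\left(u \right)} = -48$ ($I{\left(u \right)} = 4 \left(-12\right) = -48$)
$y{\left(Z,V \right)} = 8$
$y{\left(-7,-2 \right)} + I{\left(-5 \right)} \left(-102\right) = 8 - -4896 = 8 + 4896 = 4904$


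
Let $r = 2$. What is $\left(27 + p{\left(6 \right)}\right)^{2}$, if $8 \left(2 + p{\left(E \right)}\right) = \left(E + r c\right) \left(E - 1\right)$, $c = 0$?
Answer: $\frac{13225}{16} \approx 826.56$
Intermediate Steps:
$p{\left(E \right)} = -2 + \frac{E \left(-1 + E\right)}{8}$ ($p{\left(E \right)} = -2 + \frac{\left(E + 2 \cdot 0\right) \left(E - 1\right)}{8} = -2 + \frac{\left(E + 0\right) \left(-1 + E\right)}{8} = -2 + \frac{E \left(-1 + E\right)}{8}$)
$\left(27 + p{\left(6 \right)}\right)^{2} = \left(27 - \left(\frac{11}{4} - \frac{9}{2}\right)\right)^{2} = \left(27 - - \frac{7}{4}\right)^{2} = \left(27 + \frac{7}{4}\right)^{2} = \left(\frac{115}{4}\right)^{2} = \frac{13225}{16}$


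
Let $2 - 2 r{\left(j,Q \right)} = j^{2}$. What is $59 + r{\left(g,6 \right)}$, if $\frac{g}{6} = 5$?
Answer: $-390$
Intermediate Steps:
$g = 30$ ($g = 6 \cdot 5 = 30$)
$r{\left(j,Q \right)} = 1 - \frac{j^{2}}{2}$
$59 + r{\left(g,6 \right)} = 59 + \left(1 - \frac{30^{2}}{2}\right) = 59 + \left(1 - 450\right) = 59 - 449 = -390$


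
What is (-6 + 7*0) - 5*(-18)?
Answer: 84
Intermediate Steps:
(-6 + 7*0) - 5*(-18) = (-6 + 0) + 90 = -6 + 90 = 84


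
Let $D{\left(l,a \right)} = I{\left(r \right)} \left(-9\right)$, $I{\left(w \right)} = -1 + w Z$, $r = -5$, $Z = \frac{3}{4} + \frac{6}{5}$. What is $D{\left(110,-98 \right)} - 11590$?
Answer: $- \frac{45973}{4} \approx -11493.0$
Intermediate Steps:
$Z = \frac{39}{20}$ ($Z = 3 \cdot \frac{1}{4} + 6 \cdot \frac{1}{5} = \frac{3}{4} + \frac{6}{5} = \frac{39}{20} \approx 1.95$)
$I{\left(w \right)} = -1 + \frac{39 w}{20}$ ($I{\left(w \right)} = -1 + w \frac{39}{20} = -1 + \frac{39 w}{20}$)
$D{\left(l,a \right)} = \frac{387}{4}$ ($D{\left(l,a \right)} = \left(-1 + \frac{39}{20} \left(-5\right)\right) \left(-9\right) = \left(-1 - \frac{39}{4}\right) \left(-9\right) = \left(- \frac{43}{4}\right) \left(-9\right) = \frac{387}{4}$)
$D{\left(110,-98 \right)} - 11590 = \frac{387}{4} - 11590 = - \frac{45973}{4}$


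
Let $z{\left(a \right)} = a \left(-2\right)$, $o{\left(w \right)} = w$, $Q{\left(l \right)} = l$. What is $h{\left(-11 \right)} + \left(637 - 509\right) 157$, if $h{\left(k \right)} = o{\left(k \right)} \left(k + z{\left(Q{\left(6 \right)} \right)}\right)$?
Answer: $20349$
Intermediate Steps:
$z{\left(a \right)} = - 2 a$
$h{\left(k \right)} = k \left(-12 + k\right)$ ($h{\left(k \right)} = k \left(k - 12\right) = k \left(-12 + k\right)$)
$h{\left(-11 \right)} + \left(637 - 509\right) 157 = - 11 \left(-12 - 11\right) + \left(637 - 509\right) 157 = \left(-11\right) \left(-23\right) + \left(637 - 509\right) 157 = 253 + 128 \cdot 157 = 253 + 20096 = 20349$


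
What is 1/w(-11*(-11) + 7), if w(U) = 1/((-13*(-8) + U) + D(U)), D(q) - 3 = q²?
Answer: 16619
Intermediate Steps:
D(q) = 3 + q²
w(U) = 1/(107 + U + U²) (w(U) = 1/((-13*(-8) + U) + (3 + U²)) = 1/((104 + U) + (3 + U²)) = 1/(107 + U + U²))
1/w(-11*(-11) + 7) = 1/(1/(107 + (-11*(-11) + 7) + (-11*(-11) + 7)²)) = 1/(1/(107 + (121 + 7) + (121 + 7)²)) = 1/(1/(107 + 128 + 128²)) = 1/(1/(107 + 128 + 16384)) = 1/(1/16619) = 16619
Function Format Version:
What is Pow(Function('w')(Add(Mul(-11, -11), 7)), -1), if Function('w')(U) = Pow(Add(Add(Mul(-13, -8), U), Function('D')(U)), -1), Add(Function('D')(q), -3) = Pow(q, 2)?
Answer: 16619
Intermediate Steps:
Function('D')(q) = Add(3, Pow(q, 2))
Function('w')(U) = Pow(Add(107, U, Pow(U, 2)), -1) (Function('w')(U) = Pow(Add(Add(Mul(-13, -8), U), Add(3, Pow(U, 2))), -1) = Pow(Add(Add(104, U), Add(3, Pow(U, 2))), -1) = Pow(Add(107, U, Pow(U, 2)), -1))
Pow(Function('w')(Add(Mul(-11, -11), 7)), -1) = Pow(Pow(Add(107, Add(Mul(-11, -11), 7), Pow(Add(Mul(-11, -11), 7), 2)), -1), -1) = Pow(Pow(Add(107, Add(121, 7), Pow(Add(121, 7), 2)), -1), -1) = Pow(Pow(Add(107, 128, Pow(128, 2)), -1), -1) = Pow(Pow(Add(107, 128, 16384), -1), -1) = Pow(Pow(16619, -1), -1) = Pow(Rational(1, 16619), -1) = 16619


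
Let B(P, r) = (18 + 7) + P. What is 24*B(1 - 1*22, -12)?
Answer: 96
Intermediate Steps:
B(P, r) = 25 + P
24*B(1 - 1*22, -12) = 24*(25 + (1 - 1*22)) = 24*(25 + (1 - 22)) = 24*(25 - 21) = 24*4 = 96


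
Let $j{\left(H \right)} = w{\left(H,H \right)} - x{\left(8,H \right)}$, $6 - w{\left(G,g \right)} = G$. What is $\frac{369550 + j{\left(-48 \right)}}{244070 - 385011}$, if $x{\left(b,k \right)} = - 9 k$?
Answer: $- \frac{369172}{140941} \approx -2.6193$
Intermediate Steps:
$w{\left(G,g \right)} = 6 - G$
$j{\left(H \right)} = 6 + 8 H$ ($j{\left(H \right)} = \left(6 - H\right) - - 9 H = \left(6 - H\right) + 9 H = 6 + 8 H$)
$\frac{369550 + j{\left(-48 \right)}}{244070 - 385011} = \frac{369550 + \left(6 + 8 \left(-48\right)\right)}{244070 - 385011} = \frac{369550 + \left(6 - 384\right)}{-140941} = \left(369550 - 378\right) \left(- \frac{1}{140941}\right) = 369172 \left(- \frac{1}{140941}\right) = - \frac{369172}{140941}$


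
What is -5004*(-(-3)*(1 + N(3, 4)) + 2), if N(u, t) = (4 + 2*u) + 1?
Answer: -190152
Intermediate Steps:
N(u, t) = 5 + 2*u
-5004*(-(-3)*(1 + N(3, 4)) + 2) = -5004*(-(-3)*(1 + (5 + 2*3)) + 2) = -5004*(-(-3)*(1 + (5 + 6)) + 2) = -5004*(-(-3)*(1 + 11) + 2) = -5004*(-(-3)*12 + 2) = -5004*(-1*(-36) + 2) = -5004*(36 + 2) = -5004*38 = -190152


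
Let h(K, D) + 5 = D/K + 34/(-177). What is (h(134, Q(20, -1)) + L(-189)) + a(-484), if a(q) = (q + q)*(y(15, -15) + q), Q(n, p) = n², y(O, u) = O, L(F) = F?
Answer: 5381623604/11859 ≈ 4.5380e+5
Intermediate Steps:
a(q) = 2*q*(15 + q) (a(q) = (q + q)*(15 + q) = (2*q)*(15 + q) = 2*q*(15 + q))
h(K, D) = -919/177 + D/K (h(K, D) = -5 + (D/K + 34/(-177)) = -5 + (D/K + 34*(-1/177)) = -5 + (D/K - 34/177) = -5 + (-34/177 + D/K) = -919/177 + D/K)
(h(134, Q(20, -1)) + L(-189)) + a(-484) = ((-919/177 + 20²/134) - 189) + 2*(-484)*(15 - 484) = ((-919/177 + 400*(1/134)) - 189) + 2*(-484)*(-469) = ((-919/177 + 200/67) - 189) + 453992 = (-26173/11859 - 189) + 453992 = -2267524/11859 + 453992 = 5381623604/11859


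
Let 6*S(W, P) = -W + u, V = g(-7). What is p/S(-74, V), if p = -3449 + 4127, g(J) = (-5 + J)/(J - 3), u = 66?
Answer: 1017/35 ≈ 29.057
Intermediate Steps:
g(J) = (-5 + J)/(-3 + J)
V = 6/5 (V = (-5 - 7)/(-3 - 7) = -12/(-10) = -⅒*(-12) = 6/5 ≈ 1.2000)
S(W, P) = 11 - W/6 (S(W, P) = (-W + 66)/6 = (66 - W)/6 = 11 - W/6)
p = 678
p/S(-74, V) = 678/(11 - ⅙*(-74)) = 678/(11 + 37/3) = 678/(70/3) = 678*(3/70) = 1017/35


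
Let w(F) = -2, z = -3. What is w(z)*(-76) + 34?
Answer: 186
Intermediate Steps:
w(z)*(-76) + 34 = -2*(-76) + 34 = 152 + 34 = 186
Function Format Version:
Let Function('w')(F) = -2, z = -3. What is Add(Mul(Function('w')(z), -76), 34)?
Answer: 186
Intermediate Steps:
Add(Mul(Function('w')(z), -76), 34) = Add(Mul(-2, -76), 34) = Add(152, 34) = 186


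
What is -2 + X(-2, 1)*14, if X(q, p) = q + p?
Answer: -16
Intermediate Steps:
X(q, p) = p + q
-2 + X(-2, 1)*14 = -2 + (1 - 2)*14 = -2 - 1*14 = -2 - 14 = -16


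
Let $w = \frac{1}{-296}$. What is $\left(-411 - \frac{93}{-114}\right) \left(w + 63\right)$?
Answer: $- \frac{290650789}{11248} \approx -25840.0$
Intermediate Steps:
$w = - \frac{1}{296} \approx -0.0033784$
$\left(-411 - \frac{93}{-114}\right) \left(w + 63\right) = \left(-411 - \frac{93}{-114}\right) \left(- \frac{1}{296} + 63\right) = \left(-411 - - \frac{31}{38}\right) \frac{18647}{296} = \left(-411 + \frac{31}{38}\right) \frac{18647}{296} = \left(- \frac{15587}{38}\right) \frac{18647}{296} = - \frac{290650789}{11248}$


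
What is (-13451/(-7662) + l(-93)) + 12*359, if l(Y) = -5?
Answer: 32983037/7662 ≈ 4304.8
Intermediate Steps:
(-13451/(-7662) + l(-93)) + 12*359 = (-13451/(-7662) - 5) + 12*359 = (-13451*(-1/7662) - 5) + 4308 = (13451/7662 - 5) + 4308 = -24859/7662 + 4308 = 32983037/7662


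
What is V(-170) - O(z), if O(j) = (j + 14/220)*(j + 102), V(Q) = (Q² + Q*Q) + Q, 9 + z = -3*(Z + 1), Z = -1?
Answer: 6430719/110 ≈ 58461.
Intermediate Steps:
z = -9 (z = -9 - 3*(-1 + 1) = -9 - 3*0 = -9 + 0 = -9)
V(Q) = Q + 2*Q² (V(Q) = (Q² + Q²) + Q = 2*Q² + Q = Q + 2*Q²)
O(j) = (102 + j)*(7/110 + j) (O(j) = (j + 14*(1/220))*(102 + j) = (j + 7/110)*(102 + j) = (7/110 + j)*(102 + j) = (102 + j)*(7/110 + j))
V(-170) - O(z) = -170*(1 + 2*(-170)) - (357/55 + (-9)² + (11227/110)*(-9)) = -170*(1 - 340) - (357/55 + 81 - 101043/110) = -170*(-339) - 1*(-91419/110) = 57630 + 91419/110 = 6430719/110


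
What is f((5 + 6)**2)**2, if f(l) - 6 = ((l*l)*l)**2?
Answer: 9849732675845272235232529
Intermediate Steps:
f(l) = 6 + l**6 (f(l) = 6 + ((l*l)*l)**2 = 6 + (l**2*l)**2 = 6 + (l**3)**2 = 6 + l**6)
f((5 + 6)**2)**2 = (6 + ((5 + 6)**2)**6)**2 = (6 + (11**2)**6)**2 = (6 + 121**6)**2 = (6 + 3138428376721)**2 = 3138428376727**2 = 9849732675845272235232529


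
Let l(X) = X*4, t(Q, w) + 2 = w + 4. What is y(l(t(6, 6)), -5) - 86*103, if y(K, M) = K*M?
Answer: -9018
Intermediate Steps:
t(Q, w) = 2 + w (t(Q, w) = -2 + (w + 4) = -2 + (4 + w) = 2 + w)
l(X) = 4*X
y(l(t(6, 6)), -5) - 86*103 = (4*(2 + 6))*(-5) - 86*103 = (4*8)*(-5) - 8858 = 32*(-5) - 8858 = -160 - 8858 = -9018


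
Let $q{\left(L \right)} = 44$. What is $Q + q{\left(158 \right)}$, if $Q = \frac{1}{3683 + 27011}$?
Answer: $\frac{1350537}{30694} \approx 44.0$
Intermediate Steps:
$Q = \frac{1}{30694} \approx 3.258 \cdot 10^{-5}$
$Q + q{\left(158 \right)} = \frac{1}{30694} + 44 = \frac{1350537}{30694}$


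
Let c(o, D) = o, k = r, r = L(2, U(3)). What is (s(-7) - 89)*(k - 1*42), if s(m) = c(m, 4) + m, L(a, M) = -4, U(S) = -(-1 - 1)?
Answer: 4738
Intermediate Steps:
U(S) = 2 (U(S) = -1*(-2) = 2)
r = -4
k = -4
s(m) = 2*m (s(m) = m + m = 2*m)
(s(-7) - 89)*(k - 1*42) = (2*(-7) - 89)*(-4 - 1*42) = (-14 - 89)*(-4 - 42) = -103*(-46) = 4738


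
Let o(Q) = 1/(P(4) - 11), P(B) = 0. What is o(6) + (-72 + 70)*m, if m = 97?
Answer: -2135/11 ≈ -194.09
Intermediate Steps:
o(Q) = -1/11 (o(Q) = 1/(0 - 11) = 1/(-11) = -1/11)
o(6) + (-72 + 70)*m = -1/11 + (-72 + 70)*97 = -1/11 - 2*97 = -1/11 - 194 = -2135/11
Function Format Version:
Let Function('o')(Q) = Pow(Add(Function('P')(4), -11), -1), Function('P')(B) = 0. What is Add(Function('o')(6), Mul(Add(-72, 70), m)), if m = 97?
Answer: Rational(-2135, 11) ≈ -194.09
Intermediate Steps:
Function('o')(Q) = Rational(-1, 11) (Function('o')(Q) = Pow(Add(0, -11), -1) = Pow(-11, -1) = Rational(-1, 11))
Add(Function('o')(6), Mul(Add(-72, 70), m)) = Add(Rational(-1, 11), Mul(Add(-72, 70), 97)) = Add(Rational(-1, 11), Mul(-2, 97)) = Add(Rational(-1, 11), -194) = Rational(-2135, 11)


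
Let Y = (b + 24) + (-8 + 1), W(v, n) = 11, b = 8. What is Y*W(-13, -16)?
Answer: 275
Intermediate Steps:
Y = 25 (Y = (8 + 24) + (-8 + 1) = 32 - 7 = 25)
Y*W(-13, -16) = 25*11 = 275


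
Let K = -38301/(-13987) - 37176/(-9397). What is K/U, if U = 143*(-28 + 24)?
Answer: -879895209/75181299908 ≈ -0.011704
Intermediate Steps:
K = 879895209/131435839 (K = -38301*(-1/13987) - 37176*(-1/9397) = 38301/13987 + 37176/9397 = 879895209/131435839 ≈ 6.6945)
U = -572 (U = 143*(-4) = -572)
K/U = (879895209/131435839)/(-572) = (879895209/131435839)*(-1/572) = -879895209/75181299908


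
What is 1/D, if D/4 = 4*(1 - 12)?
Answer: -1/176 ≈ -0.0056818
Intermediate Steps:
D = -176 (D = 4*(4*(1 - 12)) = 4*(4*(-11)) = 4*(-44) = -176)
1/D = 1/(-176) = -1/176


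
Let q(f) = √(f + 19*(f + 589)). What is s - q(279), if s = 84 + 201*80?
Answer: 16164 - √16771 ≈ 16035.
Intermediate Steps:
q(f) = √(11191 + 20*f) (q(f) = √(f + 19*(589 + f)) = √(f + (11191 + 19*f)) = √(11191 + 20*f))
s = 16164 (s = 84 + 16080 = 16164)
s - q(279) = 16164 - √(11191 + 20*279) = 16164 - √(11191 + 5580) = 16164 - √16771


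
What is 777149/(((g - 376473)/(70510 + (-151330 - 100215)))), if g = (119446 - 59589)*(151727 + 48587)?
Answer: -28138233843/2397963725 ≈ -11.734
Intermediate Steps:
g = 11990195098 (g = 59857*200314 = 11990195098)
777149/(((g - 376473)/(70510 + (-151330 - 100215)))) = 777149/(((11990195098 - 376473)/(70510 + (-151330 - 100215)))) = 777149/((11989818625/(70510 - 251545))) = 777149/((11989818625/(-181035))) = 777149/((11989818625*(-1/181035))) = 777149/(-2397963725/36207) = 777149*(-36207/2397963725) = -28138233843/2397963725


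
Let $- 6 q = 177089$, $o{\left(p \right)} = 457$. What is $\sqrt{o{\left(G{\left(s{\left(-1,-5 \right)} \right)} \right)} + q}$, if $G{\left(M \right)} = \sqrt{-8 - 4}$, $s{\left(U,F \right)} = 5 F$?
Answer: $\frac{i \sqrt{1046082}}{6} \approx 170.46 i$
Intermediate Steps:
$G{\left(M \right)} = 2 i \sqrt{3}$ ($G{\left(M \right)} = \sqrt{-12} = 2 i \sqrt{3}$)
$q = - \frac{177089}{6}$ ($q = \left(- \frac{1}{6}\right) 177089 = - \frac{177089}{6} \approx -29515.0$)
$\sqrt{o{\left(G{\left(s{\left(-1,-5 \right)} \right)} \right)} + q} = \sqrt{457 - \frac{177089}{6}} = \sqrt{- \frac{174347}{6}} = \frac{i \sqrt{1046082}}{6}$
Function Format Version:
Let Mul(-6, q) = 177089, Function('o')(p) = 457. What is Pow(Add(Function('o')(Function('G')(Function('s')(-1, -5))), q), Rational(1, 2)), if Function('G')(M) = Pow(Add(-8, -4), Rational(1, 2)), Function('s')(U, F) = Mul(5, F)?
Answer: Mul(Rational(1, 6), I, Pow(1046082, Rational(1, 2))) ≈ Mul(170.46, I)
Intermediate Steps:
Function('G')(M) = Mul(2, I, Pow(3, Rational(1, 2))) (Function('G')(M) = Pow(-12, Rational(1, 2)) = Mul(2, I, Pow(3, Rational(1, 2))))
q = Rational(-177089, 6) (q = Mul(Rational(-1, 6), 177089) = Rational(-177089, 6) ≈ -29515.)
Pow(Add(Function('o')(Function('G')(Function('s')(-1, -5))), q), Rational(1, 2)) = Pow(Add(457, Rational(-177089, 6)), Rational(1, 2)) = Pow(Rational(-174347, 6), Rational(1, 2)) = Mul(Rational(1, 6), I, Pow(1046082, Rational(1, 2)))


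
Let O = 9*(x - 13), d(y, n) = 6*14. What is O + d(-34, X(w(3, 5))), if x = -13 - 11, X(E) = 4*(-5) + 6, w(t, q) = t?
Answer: -249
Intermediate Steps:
X(E) = -14 (X(E) = -20 + 6 = -14)
x = -24
d(y, n) = 84
O = -333 (O = 9*(-24 - 13) = 9*(-37) = -333)
O + d(-34, X(w(3, 5))) = -333 + 84 = -249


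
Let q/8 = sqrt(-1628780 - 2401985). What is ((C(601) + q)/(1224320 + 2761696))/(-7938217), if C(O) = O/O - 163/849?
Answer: -49/1918852794105552 - I*sqrt(4030765)/3955232496684 ≈ -2.5536e-14 - 5.076e-10*I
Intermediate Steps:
q = 8*I*sqrt(4030765) (q = 8*sqrt(-1628780 - 2401985) = 8*sqrt(-4030765) = 8*(I*sqrt(4030765)) = 8*I*sqrt(4030765) ≈ 16061.0*I)
C(O) = 686/849 (C(O) = 1 - 163*1/849 = 1 - 163/849 = 686/849)
((C(601) + q)/(1224320 + 2761696))/(-7938217) = ((686/849 + 8*I*sqrt(4030765))/(1224320 + 2761696))/(-7938217) = ((686/849 + 8*I*sqrt(4030765))/3986016)*(-1/7938217) = ((686/849 + 8*I*sqrt(4030765))*(1/3986016))*(-1/7938217) = (343/1692063792 + I*sqrt(4030765)/498252)*(-1/7938217) = -49/1918852794105552 - I*sqrt(4030765)/3955232496684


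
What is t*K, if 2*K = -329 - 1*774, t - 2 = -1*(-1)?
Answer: -3309/2 ≈ -1654.5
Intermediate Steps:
t = 3 (t = 2 - 1*(-1) = 2 + 1 = 3)
K = -1103/2 (K = (-329 - 1*774)/2 = (-329 - 774)/2 = (½)*(-1103) = -1103/2 ≈ -551.50)
t*K = 3*(-1103/2) = -3309/2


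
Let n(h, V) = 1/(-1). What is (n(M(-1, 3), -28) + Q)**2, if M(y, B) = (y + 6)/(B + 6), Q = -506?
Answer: 257049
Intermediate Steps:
M(y, B) = (6 + y)/(6 + B)
n(h, V) = -1
(n(M(-1, 3), -28) + Q)**2 = (-1 - 506)**2 = (-507)**2 = 257049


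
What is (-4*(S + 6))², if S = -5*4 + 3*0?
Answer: 3136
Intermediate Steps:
S = -20 (S = -20 + 0 = -20)
(-4*(S + 6))² = (-4*(-20 + 6))² = (-4*(-14))² = 56² = 3136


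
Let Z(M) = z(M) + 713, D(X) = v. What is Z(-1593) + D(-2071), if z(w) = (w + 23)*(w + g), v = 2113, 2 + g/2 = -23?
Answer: 2582336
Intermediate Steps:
g = -50 (g = -4 + 2*(-23) = -4 - 46 = -50)
z(w) = (-50 + w)*(23 + w) (z(w) = (w + 23)*(w - 50) = (23 + w)*(-50 + w) = (-50 + w)*(23 + w))
D(X) = 2113
Z(M) = -437 + M² - 27*M (Z(M) = (-1150 + M² - 27*M) + 713 = -437 + M² - 27*M)
Z(-1593) + D(-2071) = (-437 + (-1593)² - 27*(-1593)) + 2113 = (-437 + 2537649 + 43011) + 2113 = 2580223 + 2113 = 2582336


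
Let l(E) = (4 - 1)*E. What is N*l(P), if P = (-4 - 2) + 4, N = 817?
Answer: -4902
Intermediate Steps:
P = -2 (P = -6 + 4 = -2)
l(E) = 3*E
N*l(P) = 817*(3*(-2)) = 817*(-6) = -4902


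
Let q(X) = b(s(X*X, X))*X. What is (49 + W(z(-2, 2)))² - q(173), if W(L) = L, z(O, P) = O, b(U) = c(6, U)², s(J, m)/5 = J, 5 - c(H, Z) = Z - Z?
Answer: -2116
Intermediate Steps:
c(H, Z) = 5 (c(H, Z) = 5 - (Z - Z) = 5 - 1*0 = 5 + 0 = 5)
s(J, m) = 5*J
b(U) = 25 (b(U) = 5² = 25)
q(X) = 25*X
(49 + W(z(-2, 2)))² - q(173) = (49 - 2)² - 25*173 = 47² - 1*4325 = 2209 - 4325 = -2116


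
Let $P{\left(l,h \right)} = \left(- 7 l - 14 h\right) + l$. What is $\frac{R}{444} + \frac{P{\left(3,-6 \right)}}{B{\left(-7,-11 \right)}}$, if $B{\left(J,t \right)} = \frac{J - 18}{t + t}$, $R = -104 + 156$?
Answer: $\frac{161497}{2775} \approx 58.197$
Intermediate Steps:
$R = 52$
$B{\left(J,t \right)} = \frac{-18 + J}{2 t}$
$P{\left(l,h \right)} = - 14 h - 6 l$ ($P{\left(l,h \right)} = \left(- 14 h - 7 l\right) + l = - 14 h - 6 l$)
$\frac{R}{444} + \frac{P{\left(3,-6 \right)}}{B{\left(-7,-11 \right)}} = \frac{52}{444} + \frac{\left(-14\right) \left(-6\right) - 18}{\frac{1}{2} \frac{1}{-11} \left(-18 - 7\right)} = 52 \cdot \frac{1}{444} + \frac{84 - 18}{\frac{1}{2} \left(- \frac{1}{11}\right) \left(-25\right)} = \frac{13}{111} + \frac{66}{\frac{25}{22}} = \frac{13}{111} + 66 \cdot \frac{22}{25} = \frac{13}{111} + \frac{1452}{25} = \frac{161497}{2775}$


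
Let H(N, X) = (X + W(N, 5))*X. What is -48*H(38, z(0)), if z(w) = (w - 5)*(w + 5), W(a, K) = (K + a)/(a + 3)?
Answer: -1178400/41 ≈ -28741.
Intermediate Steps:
W(a, K) = (K + a)/(3 + a)
z(w) = (-5 + w)*(5 + w)
H(N, X) = X*(X + (5 + N)/(3 + N)) (H(N, X) = (X + (5 + N)/(3 + N))*X = X*(X + (5 + N)/(3 + N)))
-48*H(38, z(0)) = -48*(-25 + 0**2)*(5 + 38 + (-25 + 0**2)*(3 + 38))/(3 + 38) = -48*(-25 + 0)*(5 + 38 + (-25 + 0)*41)/41 = -(-1200)*(5 + 38 - 25*41)/41 = -(-1200)*(5 + 38 - 1025)/41 = -(-1200)*(-982)/41 = -48*24550/41 = -1178400/41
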